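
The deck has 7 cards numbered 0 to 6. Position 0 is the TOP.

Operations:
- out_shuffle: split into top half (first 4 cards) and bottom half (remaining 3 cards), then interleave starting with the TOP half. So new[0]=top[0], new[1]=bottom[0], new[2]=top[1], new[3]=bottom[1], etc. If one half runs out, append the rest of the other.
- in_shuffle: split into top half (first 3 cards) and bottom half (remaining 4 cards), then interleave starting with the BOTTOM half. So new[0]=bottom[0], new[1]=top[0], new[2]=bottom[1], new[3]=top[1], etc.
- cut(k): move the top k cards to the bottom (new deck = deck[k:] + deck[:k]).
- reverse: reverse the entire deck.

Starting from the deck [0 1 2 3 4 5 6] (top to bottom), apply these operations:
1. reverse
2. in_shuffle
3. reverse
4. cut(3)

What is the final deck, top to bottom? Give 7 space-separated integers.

Answer: 5 2 6 3 0 4 1

Derivation:
After op 1 (reverse): [6 5 4 3 2 1 0]
After op 2 (in_shuffle): [3 6 2 5 1 4 0]
After op 3 (reverse): [0 4 1 5 2 6 3]
After op 4 (cut(3)): [5 2 6 3 0 4 1]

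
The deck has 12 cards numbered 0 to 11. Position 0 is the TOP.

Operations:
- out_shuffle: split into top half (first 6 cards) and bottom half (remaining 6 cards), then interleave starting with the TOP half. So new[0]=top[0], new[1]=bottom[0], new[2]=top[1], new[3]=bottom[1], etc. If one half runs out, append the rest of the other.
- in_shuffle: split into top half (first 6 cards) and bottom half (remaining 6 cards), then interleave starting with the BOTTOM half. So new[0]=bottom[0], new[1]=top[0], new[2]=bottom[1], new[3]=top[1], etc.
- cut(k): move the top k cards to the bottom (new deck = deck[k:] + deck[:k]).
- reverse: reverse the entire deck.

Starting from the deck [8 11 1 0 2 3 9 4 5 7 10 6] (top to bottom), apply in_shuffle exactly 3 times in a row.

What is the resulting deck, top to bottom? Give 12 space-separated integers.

Answer: 2 7 11 9 6 0 5 8 3 10 1 4

Derivation:
After op 1 (in_shuffle): [9 8 4 11 5 1 7 0 10 2 6 3]
After op 2 (in_shuffle): [7 9 0 8 10 4 2 11 6 5 3 1]
After op 3 (in_shuffle): [2 7 11 9 6 0 5 8 3 10 1 4]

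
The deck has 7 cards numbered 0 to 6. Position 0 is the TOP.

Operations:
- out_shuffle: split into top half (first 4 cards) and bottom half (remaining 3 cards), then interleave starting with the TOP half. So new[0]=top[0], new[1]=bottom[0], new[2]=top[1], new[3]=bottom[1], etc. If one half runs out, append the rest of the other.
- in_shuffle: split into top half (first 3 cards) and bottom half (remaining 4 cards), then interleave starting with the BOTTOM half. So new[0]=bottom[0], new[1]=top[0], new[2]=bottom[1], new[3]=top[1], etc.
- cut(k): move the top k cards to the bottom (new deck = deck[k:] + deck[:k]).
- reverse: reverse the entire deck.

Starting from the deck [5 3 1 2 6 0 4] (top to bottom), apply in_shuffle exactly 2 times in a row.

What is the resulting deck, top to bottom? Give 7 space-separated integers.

After op 1 (in_shuffle): [2 5 6 3 0 1 4]
After op 2 (in_shuffle): [3 2 0 5 1 6 4]

Answer: 3 2 0 5 1 6 4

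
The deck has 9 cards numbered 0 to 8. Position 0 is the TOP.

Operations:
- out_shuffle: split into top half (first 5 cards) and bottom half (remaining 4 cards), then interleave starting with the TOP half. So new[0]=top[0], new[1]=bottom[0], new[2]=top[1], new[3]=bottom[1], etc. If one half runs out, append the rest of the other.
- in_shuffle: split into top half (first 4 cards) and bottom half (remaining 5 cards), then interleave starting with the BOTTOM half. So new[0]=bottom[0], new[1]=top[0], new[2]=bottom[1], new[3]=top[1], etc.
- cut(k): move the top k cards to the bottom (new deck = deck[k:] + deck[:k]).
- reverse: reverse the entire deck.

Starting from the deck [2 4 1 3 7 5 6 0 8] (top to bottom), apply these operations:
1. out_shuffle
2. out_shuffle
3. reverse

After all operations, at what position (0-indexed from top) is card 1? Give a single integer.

Answer: 0

Derivation:
After op 1 (out_shuffle): [2 5 4 6 1 0 3 8 7]
After op 2 (out_shuffle): [2 0 5 3 4 8 6 7 1]
After op 3 (reverse): [1 7 6 8 4 3 5 0 2]
Card 1 is at position 0.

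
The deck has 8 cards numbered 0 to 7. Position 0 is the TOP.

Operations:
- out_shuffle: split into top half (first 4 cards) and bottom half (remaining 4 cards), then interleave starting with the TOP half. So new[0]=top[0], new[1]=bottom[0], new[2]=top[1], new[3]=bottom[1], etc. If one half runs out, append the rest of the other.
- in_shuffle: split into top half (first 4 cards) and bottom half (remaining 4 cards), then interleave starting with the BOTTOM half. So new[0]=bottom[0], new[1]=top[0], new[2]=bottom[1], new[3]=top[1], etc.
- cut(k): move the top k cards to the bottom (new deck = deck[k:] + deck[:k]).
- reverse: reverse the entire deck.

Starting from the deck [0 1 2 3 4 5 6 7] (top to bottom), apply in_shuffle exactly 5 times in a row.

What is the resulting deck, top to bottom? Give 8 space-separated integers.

Answer: 1 3 5 7 0 2 4 6

Derivation:
After op 1 (in_shuffle): [4 0 5 1 6 2 7 3]
After op 2 (in_shuffle): [6 4 2 0 7 5 3 1]
After op 3 (in_shuffle): [7 6 5 4 3 2 1 0]
After op 4 (in_shuffle): [3 7 2 6 1 5 0 4]
After op 5 (in_shuffle): [1 3 5 7 0 2 4 6]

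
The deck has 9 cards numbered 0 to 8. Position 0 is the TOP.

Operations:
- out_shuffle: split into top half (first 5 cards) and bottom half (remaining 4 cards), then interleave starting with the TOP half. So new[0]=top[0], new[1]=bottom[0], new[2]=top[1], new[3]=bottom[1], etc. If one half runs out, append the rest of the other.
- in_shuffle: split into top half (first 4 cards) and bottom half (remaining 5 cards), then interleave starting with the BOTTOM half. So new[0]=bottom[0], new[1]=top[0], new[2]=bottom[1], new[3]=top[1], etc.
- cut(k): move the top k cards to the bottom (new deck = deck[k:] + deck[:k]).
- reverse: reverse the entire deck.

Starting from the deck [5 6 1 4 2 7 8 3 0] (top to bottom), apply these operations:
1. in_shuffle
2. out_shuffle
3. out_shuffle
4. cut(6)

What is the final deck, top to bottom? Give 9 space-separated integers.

Answer: 3 8 7 2 4 1 6 5 0

Derivation:
After op 1 (in_shuffle): [2 5 7 6 8 1 3 4 0]
After op 2 (out_shuffle): [2 1 5 3 7 4 6 0 8]
After op 3 (out_shuffle): [2 4 1 6 5 0 3 8 7]
After op 4 (cut(6)): [3 8 7 2 4 1 6 5 0]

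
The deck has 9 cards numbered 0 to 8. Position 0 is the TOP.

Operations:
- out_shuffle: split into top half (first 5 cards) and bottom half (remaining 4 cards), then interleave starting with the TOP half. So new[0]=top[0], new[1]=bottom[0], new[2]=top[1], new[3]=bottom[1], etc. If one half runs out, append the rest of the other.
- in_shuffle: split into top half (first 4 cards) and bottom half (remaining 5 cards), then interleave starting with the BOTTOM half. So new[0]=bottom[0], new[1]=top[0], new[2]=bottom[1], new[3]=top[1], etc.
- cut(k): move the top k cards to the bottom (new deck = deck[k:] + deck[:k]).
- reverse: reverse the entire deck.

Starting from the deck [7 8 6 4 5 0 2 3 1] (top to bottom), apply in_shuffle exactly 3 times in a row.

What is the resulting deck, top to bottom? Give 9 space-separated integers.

After op 1 (in_shuffle): [5 7 0 8 2 6 3 4 1]
After op 2 (in_shuffle): [2 5 6 7 3 0 4 8 1]
After op 3 (in_shuffle): [3 2 0 5 4 6 8 7 1]

Answer: 3 2 0 5 4 6 8 7 1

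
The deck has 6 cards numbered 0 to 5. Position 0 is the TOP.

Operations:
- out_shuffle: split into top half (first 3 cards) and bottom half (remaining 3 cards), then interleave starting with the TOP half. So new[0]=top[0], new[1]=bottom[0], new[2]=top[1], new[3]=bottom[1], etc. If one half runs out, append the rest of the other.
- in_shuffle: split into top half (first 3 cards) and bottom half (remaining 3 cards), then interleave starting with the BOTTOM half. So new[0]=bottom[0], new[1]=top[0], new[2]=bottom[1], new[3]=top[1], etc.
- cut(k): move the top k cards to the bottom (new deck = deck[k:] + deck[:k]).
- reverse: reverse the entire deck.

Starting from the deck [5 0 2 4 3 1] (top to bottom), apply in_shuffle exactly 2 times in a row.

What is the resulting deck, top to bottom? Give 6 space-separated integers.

Answer: 0 4 1 5 2 3

Derivation:
After op 1 (in_shuffle): [4 5 3 0 1 2]
After op 2 (in_shuffle): [0 4 1 5 2 3]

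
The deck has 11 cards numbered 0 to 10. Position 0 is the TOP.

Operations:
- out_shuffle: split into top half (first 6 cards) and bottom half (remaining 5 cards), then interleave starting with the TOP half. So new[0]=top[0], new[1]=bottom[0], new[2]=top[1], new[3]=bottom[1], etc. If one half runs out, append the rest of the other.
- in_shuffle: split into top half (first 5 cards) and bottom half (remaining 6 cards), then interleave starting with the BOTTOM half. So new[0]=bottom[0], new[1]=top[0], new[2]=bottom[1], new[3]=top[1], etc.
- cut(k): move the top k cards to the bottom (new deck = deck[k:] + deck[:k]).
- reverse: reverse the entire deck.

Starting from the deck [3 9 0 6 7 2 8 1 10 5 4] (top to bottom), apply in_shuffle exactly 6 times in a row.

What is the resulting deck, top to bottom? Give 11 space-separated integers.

After op 1 (in_shuffle): [2 3 8 9 1 0 10 6 5 7 4]
After op 2 (in_shuffle): [0 2 10 3 6 8 5 9 7 1 4]
After op 3 (in_shuffle): [8 0 5 2 9 10 7 3 1 6 4]
After op 4 (in_shuffle): [10 8 7 0 3 5 1 2 6 9 4]
After op 5 (in_shuffle): [5 10 1 8 2 7 6 0 9 3 4]
After op 6 (in_shuffle): [7 5 6 10 0 1 9 8 3 2 4]

Answer: 7 5 6 10 0 1 9 8 3 2 4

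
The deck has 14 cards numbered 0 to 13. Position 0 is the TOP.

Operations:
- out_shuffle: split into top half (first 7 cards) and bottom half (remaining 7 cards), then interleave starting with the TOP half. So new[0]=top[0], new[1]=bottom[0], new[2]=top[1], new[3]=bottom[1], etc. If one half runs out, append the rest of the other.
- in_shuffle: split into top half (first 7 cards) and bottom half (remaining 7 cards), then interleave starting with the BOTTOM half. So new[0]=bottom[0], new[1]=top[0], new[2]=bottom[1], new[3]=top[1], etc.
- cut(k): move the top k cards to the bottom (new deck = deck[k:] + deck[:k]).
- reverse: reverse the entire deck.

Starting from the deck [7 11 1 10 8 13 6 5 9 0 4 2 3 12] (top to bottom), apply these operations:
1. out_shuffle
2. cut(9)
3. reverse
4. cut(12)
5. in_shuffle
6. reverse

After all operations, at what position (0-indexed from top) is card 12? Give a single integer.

Answer: 5

Derivation:
After op 1 (out_shuffle): [7 5 11 9 1 0 10 4 8 2 13 3 6 12]
After op 2 (cut(9)): [2 13 3 6 12 7 5 11 9 1 0 10 4 8]
After op 3 (reverse): [8 4 10 0 1 9 11 5 7 12 6 3 13 2]
After op 4 (cut(12)): [13 2 8 4 10 0 1 9 11 5 7 12 6 3]
After op 5 (in_shuffle): [9 13 11 2 5 8 7 4 12 10 6 0 3 1]
After op 6 (reverse): [1 3 0 6 10 12 4 7 8 5 2 11 13 9]
Card 12 is at position 5.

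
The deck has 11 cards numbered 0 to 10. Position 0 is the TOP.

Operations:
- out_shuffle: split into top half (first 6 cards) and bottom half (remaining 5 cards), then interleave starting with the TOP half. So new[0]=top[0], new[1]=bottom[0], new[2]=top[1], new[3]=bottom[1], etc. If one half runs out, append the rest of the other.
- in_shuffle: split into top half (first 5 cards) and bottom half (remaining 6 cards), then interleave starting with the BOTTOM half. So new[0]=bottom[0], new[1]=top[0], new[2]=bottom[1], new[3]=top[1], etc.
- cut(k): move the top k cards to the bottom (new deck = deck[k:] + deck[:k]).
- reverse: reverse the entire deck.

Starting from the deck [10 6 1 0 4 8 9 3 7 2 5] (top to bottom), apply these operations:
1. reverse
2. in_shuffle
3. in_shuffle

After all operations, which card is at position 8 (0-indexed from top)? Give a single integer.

After op 1 (reverse): [5 2 7 3 9 8 4 0 1 6 10]
After op 2 (in_shuffle): [8 5 4 2 0 7 1 3 6 9 10]
After op 3 (in_shuffle): [7 8 1 5 3 4 6 2 9 0 10]
Position 8: card 9.

Answer: 9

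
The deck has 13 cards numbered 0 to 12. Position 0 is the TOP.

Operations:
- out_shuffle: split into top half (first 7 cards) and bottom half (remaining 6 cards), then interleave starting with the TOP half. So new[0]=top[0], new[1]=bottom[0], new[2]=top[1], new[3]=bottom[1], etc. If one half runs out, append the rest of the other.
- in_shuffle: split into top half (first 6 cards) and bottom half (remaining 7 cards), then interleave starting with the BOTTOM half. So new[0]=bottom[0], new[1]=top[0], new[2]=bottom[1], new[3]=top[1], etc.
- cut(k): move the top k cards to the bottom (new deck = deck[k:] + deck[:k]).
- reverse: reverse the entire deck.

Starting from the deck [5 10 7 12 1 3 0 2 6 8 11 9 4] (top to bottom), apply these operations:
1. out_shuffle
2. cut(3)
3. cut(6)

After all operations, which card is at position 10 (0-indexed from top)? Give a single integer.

After op 1 (out_shuffle): [5 2 10 6 7 8 12 11 1 9 3 4 0]
After op 2 (cut(3)): [6 7 8 12 11 1 9 3 4 0 5 2 10]
After op 3 (cut(6)): [9 3 4 0 5 2 10 6 7 8 12 11 1]
Position 10: card 12.

Answer: 12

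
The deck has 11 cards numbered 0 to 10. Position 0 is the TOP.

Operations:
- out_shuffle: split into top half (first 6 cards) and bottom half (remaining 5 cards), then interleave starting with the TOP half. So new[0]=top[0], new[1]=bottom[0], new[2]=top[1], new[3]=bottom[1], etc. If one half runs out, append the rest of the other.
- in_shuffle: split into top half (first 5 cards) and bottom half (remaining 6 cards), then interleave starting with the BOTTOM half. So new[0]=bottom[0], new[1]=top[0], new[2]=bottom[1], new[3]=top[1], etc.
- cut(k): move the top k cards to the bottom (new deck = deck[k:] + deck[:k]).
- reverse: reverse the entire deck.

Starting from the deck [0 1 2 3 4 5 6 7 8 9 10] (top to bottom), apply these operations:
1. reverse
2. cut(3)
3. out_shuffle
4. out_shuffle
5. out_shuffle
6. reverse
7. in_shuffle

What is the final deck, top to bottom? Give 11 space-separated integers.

After op 1 (reverse): [10 9 8 7 6 5 4 3 2 1 0]
After op 2 (cut(3)): [7 6 5 4 3 2 1 0 10 9 8]
After op 3 (out_shuffle): [7 1 6 0 5 10 4 9 3 8 2]
After op 4 (out_shuffle): [7 4 1 9 6 3 0 8 5 2 10]
After op 5 (out_shuffle): [7 0 4 8 1 5 9 2 6 10 3]
After op 6 (reverse): [3 10 6 2 9 5 1 8 4 0 7]
After op 7 (in_shuffle): [5 3 1 10 8 6 4 2 0 9 7]

Answer: 5 3 1 10 8 6 4 2 0 9 7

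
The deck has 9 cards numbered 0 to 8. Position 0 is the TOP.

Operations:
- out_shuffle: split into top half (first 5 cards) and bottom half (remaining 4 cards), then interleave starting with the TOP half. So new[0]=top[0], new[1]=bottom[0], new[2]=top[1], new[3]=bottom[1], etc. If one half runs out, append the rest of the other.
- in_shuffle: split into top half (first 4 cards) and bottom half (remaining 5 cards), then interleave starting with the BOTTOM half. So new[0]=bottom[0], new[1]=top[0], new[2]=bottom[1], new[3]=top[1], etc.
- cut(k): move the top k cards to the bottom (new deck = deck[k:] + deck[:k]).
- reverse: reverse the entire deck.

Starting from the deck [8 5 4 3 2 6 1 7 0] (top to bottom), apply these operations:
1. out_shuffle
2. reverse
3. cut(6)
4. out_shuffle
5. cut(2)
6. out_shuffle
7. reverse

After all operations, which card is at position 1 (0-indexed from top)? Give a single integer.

After op 1 (out_shuffle): [8 6 5 1 4 7 3 0 2]
After op 2 (reverse): [2 0 3 7 4 1 5 6 8]
After op 3 (cut(6)): [5 6 8 2 0 3 7 4 1]
After op 4 (out_shuffle): [5 3 6 7 8 4 2 1 0]
After op 5 (cut(2)): [6 7 8 4 2 1 0 5 3]
After op 6 (out_shuffle): [6 1 7 0 8 5 4 3 2]
After op 7 (reverse): [2 3 4 5 8 0 7 1 6]
Position 1: card 3.

Answer: 3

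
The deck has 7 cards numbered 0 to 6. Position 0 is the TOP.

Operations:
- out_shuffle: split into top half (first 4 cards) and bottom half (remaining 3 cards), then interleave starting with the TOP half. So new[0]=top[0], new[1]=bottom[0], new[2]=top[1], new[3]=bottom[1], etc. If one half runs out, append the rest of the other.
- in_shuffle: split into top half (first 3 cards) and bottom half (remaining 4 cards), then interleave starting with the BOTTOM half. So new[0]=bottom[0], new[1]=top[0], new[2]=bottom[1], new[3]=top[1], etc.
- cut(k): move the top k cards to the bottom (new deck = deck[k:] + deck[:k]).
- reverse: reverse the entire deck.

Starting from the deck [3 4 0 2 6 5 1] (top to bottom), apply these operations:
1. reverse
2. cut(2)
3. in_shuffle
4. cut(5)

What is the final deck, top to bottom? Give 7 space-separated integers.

After op 1 (reverse): [1 5 6 2 0 4 3]
After op 2 (cut(2)): [6 2 0 4 3 1 5]
After op 3 (in_shuffle): [4 6 3 2 1 0 5]
After op 4 (cut(5)): [0 5 4 6 3 2 1]

Answer: 0 5 4 6 3 2 1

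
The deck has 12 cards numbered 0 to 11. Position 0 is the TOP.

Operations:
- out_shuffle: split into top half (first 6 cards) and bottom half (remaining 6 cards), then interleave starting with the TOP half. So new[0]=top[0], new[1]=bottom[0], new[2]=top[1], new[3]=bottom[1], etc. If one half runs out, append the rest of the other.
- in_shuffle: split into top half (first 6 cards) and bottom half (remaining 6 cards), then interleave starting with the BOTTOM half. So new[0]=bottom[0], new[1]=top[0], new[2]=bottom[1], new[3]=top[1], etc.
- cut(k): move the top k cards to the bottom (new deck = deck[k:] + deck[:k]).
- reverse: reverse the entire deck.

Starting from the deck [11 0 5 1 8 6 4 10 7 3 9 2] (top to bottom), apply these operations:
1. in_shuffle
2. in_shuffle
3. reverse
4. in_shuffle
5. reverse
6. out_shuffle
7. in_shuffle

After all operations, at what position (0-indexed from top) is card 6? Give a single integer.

After op 1 (in_shuffle): [4 11 10 0 7 5 3 1 9 8 2 6]
After op 2 (in_shuffle): [3 4 1 11 9 10 8 0 2 7 6 5]
After op 3 (reverse): [5 6 7 2 0 8 10 9 11 1 4 3]
After op 4 (in_shuffle): [10 5 9 6 11 7 1 2 4 0 3 8]
After op 5 (reverse): [8 3 0 4 2 1 7 11 6 9 5 10]
After op 6 (out_shuffle): [8 7 3 11 0 6 4 9 2 5 1 10]
After op 7 (in_shuffle): [4 8 9 7 2 3 5 11 1 0 10 6]
Card 6 is at position 11.

Answer: 11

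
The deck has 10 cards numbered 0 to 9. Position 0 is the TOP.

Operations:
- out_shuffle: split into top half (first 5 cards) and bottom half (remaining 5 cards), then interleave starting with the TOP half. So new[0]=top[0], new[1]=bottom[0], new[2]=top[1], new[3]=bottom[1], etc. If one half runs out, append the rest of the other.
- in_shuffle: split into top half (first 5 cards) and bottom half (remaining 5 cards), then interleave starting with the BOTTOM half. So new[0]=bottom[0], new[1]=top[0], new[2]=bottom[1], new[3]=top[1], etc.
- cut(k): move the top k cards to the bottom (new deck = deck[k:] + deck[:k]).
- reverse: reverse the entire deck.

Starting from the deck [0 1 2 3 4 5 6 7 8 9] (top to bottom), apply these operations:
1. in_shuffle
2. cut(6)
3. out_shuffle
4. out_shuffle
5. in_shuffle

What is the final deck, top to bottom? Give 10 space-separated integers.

After op 1 (in_shuffle): [5 0 6 1 7 2 8 3 9 4]
After op 2 (cut(6)): [8 3 9 4 5 0 6 1 7 2]
After op 3 (out_shuffle): [8 0 3 6 9 1 4 7 5 2]
After op 4 (out_shuffle): [8 1 0 4 3 7 6 5 9 2]
After op 5 (in_shuffle): [7 8 6 1 5 0 9 4 2 3]

Answer: 7 8 6 1 5 0 9 4 2 3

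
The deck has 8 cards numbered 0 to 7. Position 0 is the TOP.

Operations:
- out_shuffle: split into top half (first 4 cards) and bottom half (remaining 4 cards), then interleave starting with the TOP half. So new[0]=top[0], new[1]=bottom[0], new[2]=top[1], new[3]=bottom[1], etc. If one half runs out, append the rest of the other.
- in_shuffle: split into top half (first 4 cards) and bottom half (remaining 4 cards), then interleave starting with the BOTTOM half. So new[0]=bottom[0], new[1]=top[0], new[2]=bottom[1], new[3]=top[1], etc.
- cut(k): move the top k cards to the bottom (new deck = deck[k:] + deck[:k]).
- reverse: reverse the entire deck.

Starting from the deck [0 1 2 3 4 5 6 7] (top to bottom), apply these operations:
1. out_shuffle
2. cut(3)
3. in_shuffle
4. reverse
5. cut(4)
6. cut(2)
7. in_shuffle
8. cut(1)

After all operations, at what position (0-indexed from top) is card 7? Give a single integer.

After op 1 (out_shuffle): [0 4 1 5 2 6 3 7]
After op 2 (cut(3)): [5 2 6 3 7 0 4 1]
After op 3 (in_shuffle): [7 5 0 2 4 6 1 3]
After op 4 (reverse): [3 1 6 4 2 0 5 7]
After op 5 (cut(4)): [2 0 5 7 3 1 6 4]
After op 6 (cut(2)): [5 7 3 1 6 4 2 0]
After op 7 (in_shuffle): [6 5 4 7 2 3 0 1]
After op 8 (cut(1)): [5 4 7 2 3 0 1 6]
Card 7 is at position 2.

Answer: 2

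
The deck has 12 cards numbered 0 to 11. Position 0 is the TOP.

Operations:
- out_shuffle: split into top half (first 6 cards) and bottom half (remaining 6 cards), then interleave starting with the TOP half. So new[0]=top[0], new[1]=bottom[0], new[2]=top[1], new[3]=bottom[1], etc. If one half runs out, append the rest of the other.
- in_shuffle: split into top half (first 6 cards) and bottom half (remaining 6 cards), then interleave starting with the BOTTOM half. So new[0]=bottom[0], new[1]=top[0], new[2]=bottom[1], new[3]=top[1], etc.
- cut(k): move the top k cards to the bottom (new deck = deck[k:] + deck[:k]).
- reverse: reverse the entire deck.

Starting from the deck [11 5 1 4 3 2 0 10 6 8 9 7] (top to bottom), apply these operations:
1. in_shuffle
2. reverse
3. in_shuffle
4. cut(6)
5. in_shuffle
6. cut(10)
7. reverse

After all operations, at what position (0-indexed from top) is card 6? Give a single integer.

After op 1 (in_shuffle): [0 11 10 5 6 1 8 4 9 3 7 2]
After op 2 (reverse): [2 7 3 9 4 8 1 6 5 10 11 0]
After op 3 (in_shuffle): [1 2 6 7 5 3 10 9 11 4 0 8]
After op 4 (cut(6)): [10 9 11 4 0 8 1 2 6 7 5 3]
After op 5 (in_shuffle): [1 10 2 9 6 11 7 4 5 0 3 8]
After op 6 (cut(10)): [3 8 1 10 2 9 6 11 7 4 5 0]
After op 7 (reverse): [0 5 4 7 11 6 9 2 10 1 8 3]
Card 6 is at position 5.

Answer: 5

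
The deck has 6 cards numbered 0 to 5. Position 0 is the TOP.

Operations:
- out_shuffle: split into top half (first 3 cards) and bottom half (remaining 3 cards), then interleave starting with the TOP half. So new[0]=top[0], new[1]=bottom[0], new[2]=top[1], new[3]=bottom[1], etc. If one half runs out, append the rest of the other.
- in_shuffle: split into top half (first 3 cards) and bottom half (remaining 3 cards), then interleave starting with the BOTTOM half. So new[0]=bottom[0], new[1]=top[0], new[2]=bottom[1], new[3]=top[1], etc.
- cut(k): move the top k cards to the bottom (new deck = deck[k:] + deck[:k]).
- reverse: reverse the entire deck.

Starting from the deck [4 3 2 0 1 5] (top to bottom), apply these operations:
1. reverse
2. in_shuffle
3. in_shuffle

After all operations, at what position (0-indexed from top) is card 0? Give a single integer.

After op 1 (reverse): [5 1 0 2 3 4]
After op 2 (in_shuffle): [2 5 3 1 4 0]
After op 3 (in_shuffle): [1 2 4 5 0 3]
Card 0 is at position 4.

Answer: 4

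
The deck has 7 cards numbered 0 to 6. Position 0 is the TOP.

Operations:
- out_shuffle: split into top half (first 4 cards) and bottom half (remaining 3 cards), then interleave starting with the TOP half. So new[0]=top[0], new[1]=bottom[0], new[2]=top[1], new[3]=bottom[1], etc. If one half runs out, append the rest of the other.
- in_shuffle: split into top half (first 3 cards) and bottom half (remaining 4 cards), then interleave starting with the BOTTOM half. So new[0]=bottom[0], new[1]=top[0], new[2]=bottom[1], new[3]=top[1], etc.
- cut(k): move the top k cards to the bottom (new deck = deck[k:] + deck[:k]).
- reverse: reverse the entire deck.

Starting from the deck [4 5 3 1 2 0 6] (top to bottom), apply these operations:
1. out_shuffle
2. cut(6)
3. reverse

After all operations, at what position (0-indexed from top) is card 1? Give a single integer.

After op 1 (out_shuffle): [4 2 5 0 3 6 1]
After op 2 (cut(6)): [1 4 2 5 0 3 6]
After op 3 (reverse): [6 3 0 5 2 4 1]
Card 1 is at position 6.

Answer: 6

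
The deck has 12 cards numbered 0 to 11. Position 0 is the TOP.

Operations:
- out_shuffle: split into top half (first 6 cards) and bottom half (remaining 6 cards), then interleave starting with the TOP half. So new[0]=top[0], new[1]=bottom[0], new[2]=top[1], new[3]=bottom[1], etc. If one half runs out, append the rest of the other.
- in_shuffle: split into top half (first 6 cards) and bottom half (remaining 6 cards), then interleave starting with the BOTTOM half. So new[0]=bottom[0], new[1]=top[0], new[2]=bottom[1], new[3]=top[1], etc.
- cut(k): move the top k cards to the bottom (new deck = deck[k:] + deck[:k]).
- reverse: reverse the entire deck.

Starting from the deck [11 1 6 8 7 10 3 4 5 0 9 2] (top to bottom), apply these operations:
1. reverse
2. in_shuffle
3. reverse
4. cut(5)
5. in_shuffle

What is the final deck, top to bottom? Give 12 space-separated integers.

After op 1 (reverse): [2 9 0 5 4 3 10 7 8 6 1 11]
After op 2 (in_shuffle): [10 2 7 9 8 0 6 5 1 4 11 3]
After op 3 (reverse): [3 11 4 1 5 6 0 8 9 7 2 10]
After op 4 (cut(5)): [6 0 8 9 7 2 10 3 11 4 1 5]
After op 5 (in_shuffle): [10 6 3 0 11 8 4 9 1 7 5 2]

Answer: 10 6 3 0 11 8 4 9 1 7 5 2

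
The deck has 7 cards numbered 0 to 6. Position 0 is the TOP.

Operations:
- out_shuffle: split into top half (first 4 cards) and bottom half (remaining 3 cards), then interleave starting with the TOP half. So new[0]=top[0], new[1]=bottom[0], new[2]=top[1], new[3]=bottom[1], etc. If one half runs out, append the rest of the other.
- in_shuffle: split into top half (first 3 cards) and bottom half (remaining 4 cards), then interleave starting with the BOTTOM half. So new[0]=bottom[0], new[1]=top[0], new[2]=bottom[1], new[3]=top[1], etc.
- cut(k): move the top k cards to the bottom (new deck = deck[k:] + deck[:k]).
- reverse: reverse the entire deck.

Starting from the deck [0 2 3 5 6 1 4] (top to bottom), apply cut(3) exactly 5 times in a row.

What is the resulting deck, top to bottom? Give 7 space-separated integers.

After op 1 (cut(3)): [5 6 1 4 0 2 3]
After op 2 (cut(3)): [4 0 2 3 5 6 1]
After op 3 (cut(3)): [3 5 6 1 4 0 2]
After op 4 (cut(3)): [1 4 0 2 3 5 6]
After op 5 (cut(3)): [2 3 5 6 1 4 0]

Answer: 2 3 5 6 1 4 0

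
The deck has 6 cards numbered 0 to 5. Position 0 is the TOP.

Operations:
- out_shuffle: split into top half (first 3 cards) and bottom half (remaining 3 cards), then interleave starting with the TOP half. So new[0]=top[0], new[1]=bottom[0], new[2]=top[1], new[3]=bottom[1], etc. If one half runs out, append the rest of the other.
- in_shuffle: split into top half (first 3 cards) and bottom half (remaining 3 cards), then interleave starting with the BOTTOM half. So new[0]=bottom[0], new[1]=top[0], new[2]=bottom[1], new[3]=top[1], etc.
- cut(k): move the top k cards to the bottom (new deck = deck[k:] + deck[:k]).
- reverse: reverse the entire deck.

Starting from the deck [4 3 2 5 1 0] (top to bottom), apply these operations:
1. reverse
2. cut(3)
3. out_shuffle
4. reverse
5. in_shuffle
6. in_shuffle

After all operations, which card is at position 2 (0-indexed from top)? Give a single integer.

After op 1 (reverse): [0 1 5 2 3 4]
After op 2 (cut(3)): [2 3 4 0 1 5]
After op 3 (out_shuffle): [2 0 3 1 4 5]
After op 4 (reverse): [5 4 1 3 0 2]
After op 5 (in_shuffle): [3 5 0 4 2 1]
After op 6 (in_shuffle): [4 3 2 5 1 0]
Position 2: card 2.

Answer: 2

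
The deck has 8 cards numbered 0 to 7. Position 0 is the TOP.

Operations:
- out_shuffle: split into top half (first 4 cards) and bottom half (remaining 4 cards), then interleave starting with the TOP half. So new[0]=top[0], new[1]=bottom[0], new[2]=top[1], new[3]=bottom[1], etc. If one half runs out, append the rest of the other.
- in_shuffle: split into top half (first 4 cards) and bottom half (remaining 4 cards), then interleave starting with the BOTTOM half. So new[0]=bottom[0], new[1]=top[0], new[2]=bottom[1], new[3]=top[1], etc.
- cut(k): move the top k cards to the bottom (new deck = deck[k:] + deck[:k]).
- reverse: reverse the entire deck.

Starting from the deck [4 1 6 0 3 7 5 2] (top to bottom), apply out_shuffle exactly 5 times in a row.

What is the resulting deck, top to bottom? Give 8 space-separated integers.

Answer: 4 6 3 5 1 0 7 2

Derivation:
After op 1 (out_shuffle): [4 3 1 7 6 5 0 2]
After op 2 (out_shuffle): [4 6 3 5 1 0 7 2]
After op 3 (out_shuffle): [4 1 6 0 3 7 5 2]
After op 4 (out_shuffle): [4 3 1 7 6 5 0 2]
After op 5 (out_shuffle): [4 6 3 5 1 0 7 2]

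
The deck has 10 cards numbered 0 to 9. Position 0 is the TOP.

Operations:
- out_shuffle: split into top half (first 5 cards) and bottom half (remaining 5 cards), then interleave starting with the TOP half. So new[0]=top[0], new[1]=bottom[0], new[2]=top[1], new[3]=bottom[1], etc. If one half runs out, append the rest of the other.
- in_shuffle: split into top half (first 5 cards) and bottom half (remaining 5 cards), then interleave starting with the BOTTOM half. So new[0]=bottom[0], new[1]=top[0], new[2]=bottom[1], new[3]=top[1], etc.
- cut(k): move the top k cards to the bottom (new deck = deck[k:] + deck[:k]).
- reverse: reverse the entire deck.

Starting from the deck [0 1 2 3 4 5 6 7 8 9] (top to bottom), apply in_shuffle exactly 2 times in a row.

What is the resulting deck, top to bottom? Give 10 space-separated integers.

After op 1 (in_shuffle): [5 0 6 1 7 2 8 3 9 4]
After op 2 (in_shuffle): [2 5 8 0 3 6 9 1 4 7]

Answer: 2 5 8 0 3 6 9 1 4 7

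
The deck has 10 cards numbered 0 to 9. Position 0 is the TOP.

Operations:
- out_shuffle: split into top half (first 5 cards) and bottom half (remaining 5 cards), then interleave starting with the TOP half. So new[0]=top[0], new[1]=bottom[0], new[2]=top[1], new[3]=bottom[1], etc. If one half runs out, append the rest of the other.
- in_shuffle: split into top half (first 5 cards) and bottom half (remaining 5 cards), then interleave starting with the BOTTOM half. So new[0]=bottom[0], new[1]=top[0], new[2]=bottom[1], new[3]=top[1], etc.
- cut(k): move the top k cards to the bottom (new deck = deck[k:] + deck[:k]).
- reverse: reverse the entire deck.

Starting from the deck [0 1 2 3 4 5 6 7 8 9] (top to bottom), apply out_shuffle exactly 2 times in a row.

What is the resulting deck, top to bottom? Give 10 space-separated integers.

Answer: 0 7 5 3 1 8 6 4 2 9

Derivation:
After op 1 (out_shuffle): [0 5 1 6 2 7 3 8 4 9]
After op 2 (out_shuffle): [0 7 5 3 1 8 6 4 2 9]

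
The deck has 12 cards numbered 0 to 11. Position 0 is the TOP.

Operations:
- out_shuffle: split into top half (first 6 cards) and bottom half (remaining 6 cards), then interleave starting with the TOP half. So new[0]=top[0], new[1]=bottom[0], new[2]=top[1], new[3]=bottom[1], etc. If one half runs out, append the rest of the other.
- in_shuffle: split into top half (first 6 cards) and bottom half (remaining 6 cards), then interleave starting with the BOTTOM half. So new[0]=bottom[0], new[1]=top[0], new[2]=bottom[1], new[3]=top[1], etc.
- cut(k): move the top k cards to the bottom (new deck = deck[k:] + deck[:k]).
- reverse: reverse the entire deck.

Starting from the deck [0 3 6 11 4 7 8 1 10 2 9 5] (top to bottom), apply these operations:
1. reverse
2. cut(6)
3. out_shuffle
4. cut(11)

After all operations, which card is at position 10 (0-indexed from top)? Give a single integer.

Answer: 1

Derivation:
After op 1 (reverse): [5 9 2 10 1 8 7 4 11 6 3 0]
After op 2 (cut(6)): [7 4 11 6 3 0 5 9 2 10 1 8]
After op 3 (out_shuffle): [7 5 4 9 11 2 6 10 3 1 0 8]
After op 4 (cut(11)): [8 7 5 4 9 11 2 6 10 3 1 0]
Position 10: card 1.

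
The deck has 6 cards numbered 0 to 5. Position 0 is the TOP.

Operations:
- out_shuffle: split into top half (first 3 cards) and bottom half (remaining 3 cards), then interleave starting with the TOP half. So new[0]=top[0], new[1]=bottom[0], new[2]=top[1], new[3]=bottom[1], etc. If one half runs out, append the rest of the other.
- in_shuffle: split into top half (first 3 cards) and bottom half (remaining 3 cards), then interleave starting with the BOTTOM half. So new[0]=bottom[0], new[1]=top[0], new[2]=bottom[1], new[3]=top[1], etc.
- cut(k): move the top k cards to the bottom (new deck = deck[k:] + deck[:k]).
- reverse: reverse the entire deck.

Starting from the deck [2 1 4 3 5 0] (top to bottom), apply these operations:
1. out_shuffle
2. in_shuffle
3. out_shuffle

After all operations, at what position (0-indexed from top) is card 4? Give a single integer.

After op 1 (out_shuffle): [2 3 1 5 4 0]
After op 2 (in_shuffle): [5 2 4 3 0 1]
After op 3 (out_shuffle): [5 3 2 0 4 1]
Card 4 is at position 4.

Answer: 4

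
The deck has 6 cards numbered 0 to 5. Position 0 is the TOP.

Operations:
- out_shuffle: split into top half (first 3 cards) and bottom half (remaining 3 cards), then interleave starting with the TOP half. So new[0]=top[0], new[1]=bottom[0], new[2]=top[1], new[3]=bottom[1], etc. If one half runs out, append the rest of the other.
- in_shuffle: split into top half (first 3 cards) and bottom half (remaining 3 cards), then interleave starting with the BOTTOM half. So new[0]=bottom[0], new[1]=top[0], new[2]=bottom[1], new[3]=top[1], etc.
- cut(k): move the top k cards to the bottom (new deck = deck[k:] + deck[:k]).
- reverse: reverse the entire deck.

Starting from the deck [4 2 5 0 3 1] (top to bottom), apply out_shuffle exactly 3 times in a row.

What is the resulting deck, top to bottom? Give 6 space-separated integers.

After op 1 (out_shuffle): [4 0 2 3 5 1]
After op 2 (out_shuffle): [4 3 0 5 2 1]
After op 3 (out_shuffle): [4 5 3 2 0 1]

Answer: 4 5 3 2 0 1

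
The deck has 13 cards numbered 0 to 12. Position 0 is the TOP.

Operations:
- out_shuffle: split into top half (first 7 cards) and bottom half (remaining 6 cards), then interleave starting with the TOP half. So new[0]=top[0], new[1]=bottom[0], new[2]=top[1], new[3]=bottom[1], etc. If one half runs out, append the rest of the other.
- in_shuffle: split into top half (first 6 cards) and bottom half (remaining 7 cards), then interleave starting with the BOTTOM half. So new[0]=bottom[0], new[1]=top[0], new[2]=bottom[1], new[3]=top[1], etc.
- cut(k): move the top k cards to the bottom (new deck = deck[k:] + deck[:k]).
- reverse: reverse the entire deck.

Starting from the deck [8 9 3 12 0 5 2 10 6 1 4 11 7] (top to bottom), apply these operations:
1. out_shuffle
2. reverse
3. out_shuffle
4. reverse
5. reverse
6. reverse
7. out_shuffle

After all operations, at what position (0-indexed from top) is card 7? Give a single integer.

After op 1 (out_shuffle): [8 10 9 6 3 1 12 4 0 11 5 7 2]
After op 2 (reverse): [2 7 5 11 0 4 12 1 3 6 9 10 8]
After op 3 (out_shuffle): [2 1 7 3 5 6 11 9 0 10 4 8 12]
After op 4 (reverse): [12 8 4 10 0 9 11 6 5 3 7 1 2]
After op 5 (reverse): [2 1 7 3 5 6 11 9 0 10 4 8 12]
After op 6 (reverse): [12 8 4 10 0 9 11 6 5 3 7 1 2]
After op 7 (out_shuffle): [12 6 8 5 4 3 10 7 0 1 9 2 11]
Card 7 is at position 7.

Answer: 7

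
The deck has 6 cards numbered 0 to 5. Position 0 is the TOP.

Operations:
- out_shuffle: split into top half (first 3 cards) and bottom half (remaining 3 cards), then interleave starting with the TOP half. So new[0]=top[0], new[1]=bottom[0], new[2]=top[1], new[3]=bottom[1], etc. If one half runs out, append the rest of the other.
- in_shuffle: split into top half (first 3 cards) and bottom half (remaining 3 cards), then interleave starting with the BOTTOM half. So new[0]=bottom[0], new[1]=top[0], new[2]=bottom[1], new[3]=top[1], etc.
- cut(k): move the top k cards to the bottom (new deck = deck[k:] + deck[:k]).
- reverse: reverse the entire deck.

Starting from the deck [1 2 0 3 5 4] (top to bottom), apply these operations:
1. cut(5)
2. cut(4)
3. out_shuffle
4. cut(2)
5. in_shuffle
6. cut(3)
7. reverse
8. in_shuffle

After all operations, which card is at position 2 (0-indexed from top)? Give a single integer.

Answer: 1

Derivation:
After op 1 (cut(5)): [4 1 2 0 3 5]
After op 2 (cut(4)): [3 5 4 1 2 0]
After op 3 (out_shuffle): [3 1 5 2 4 0]
After op 4 (cut(2)): [5 2 4 0 3 1]
After op 5 (in_shuffle): [0 5 3 2 1 4]
After op 6 (cut(3)): [2 1 4 0 5 3]
After op 7 (reverse): [3 5 0 4 1 2]
After op 8 (in_shuffle): [4 3 1 5 2 0]
Position 2: card 1.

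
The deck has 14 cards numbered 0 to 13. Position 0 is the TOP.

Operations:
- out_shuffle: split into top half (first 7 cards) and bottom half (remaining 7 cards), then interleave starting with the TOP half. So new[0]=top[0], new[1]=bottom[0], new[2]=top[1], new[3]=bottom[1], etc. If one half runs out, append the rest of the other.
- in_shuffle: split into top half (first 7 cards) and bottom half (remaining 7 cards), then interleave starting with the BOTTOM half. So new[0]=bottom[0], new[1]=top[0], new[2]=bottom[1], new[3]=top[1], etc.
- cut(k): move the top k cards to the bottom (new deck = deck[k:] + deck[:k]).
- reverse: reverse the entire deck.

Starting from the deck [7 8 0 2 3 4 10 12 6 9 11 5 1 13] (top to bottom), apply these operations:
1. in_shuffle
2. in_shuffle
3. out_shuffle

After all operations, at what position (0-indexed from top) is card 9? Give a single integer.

Answer: 5

Derivation:
After op 1 (in_shuffle): [12 7 6 8 9 0 11 2 5 3 1 4 13 10]
After op 2 (in_shuffle): [2 12 5 7 3 6 1 8 4 9 13 0 10 11]
After op 3 (out_shuffle): [2 8 12 4 5 9 7 13 3 0 6 10 1 11]
Card 9 is at position 5.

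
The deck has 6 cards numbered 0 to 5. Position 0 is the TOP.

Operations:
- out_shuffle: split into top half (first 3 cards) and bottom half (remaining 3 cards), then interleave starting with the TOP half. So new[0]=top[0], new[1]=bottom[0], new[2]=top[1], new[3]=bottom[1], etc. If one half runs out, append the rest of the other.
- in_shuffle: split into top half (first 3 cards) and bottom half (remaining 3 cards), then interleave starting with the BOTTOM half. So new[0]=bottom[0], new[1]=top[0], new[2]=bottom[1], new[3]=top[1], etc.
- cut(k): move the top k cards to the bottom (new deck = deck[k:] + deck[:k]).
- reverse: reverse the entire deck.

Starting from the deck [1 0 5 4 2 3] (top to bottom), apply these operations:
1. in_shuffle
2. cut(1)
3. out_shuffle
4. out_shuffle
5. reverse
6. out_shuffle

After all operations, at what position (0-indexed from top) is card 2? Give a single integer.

After op 1 (in_shuffle): [4 1 2 0 3 5]
After op 2 (cut(1)): [1 2 0 3 5 4]
After op 3 (out_shuffle): [1 3 2 5 0 4]
After op 4 (out_shuffle): [1 5 3 0 2 4]
After op 5 (reverse): [4 2 0 3 5 1]
After op 6 (out_shuffle): [4 3 2 5 0 1]
Card 2 is at position 2.

Answer: 2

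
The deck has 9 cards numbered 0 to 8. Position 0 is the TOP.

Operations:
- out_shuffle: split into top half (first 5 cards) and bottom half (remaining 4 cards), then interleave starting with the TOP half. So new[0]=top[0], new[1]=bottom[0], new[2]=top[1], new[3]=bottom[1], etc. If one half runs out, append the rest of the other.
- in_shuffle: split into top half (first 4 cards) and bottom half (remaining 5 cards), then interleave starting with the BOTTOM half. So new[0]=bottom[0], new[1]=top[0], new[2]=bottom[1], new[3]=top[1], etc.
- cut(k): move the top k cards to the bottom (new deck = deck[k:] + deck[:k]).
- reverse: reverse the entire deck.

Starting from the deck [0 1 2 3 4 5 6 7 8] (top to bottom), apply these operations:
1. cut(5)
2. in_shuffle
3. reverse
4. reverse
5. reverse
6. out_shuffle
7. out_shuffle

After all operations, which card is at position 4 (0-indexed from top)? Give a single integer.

After op 1 (cut(5)): [5 6 7 8 0 1 2 3 4]
After op 2 (in_shuffle): [0 5 1 6 2 7 3 8 4]
After op 3 (reverse): [4 8 3 7 2 6 1 5 0]
After op 4 (reverse): [0 5 1 6 2 7 3 8 4]
After op 5 (reverse): [4 8 3 7 2 6 1 5 0]
After op 6 (out_shuffle): [4 6 8 1 3 5 7 0 2]
After op 7 (out_shuffle): [4 5 6 7 8 0 1 2 3]
Position 4: card 8.

Answer: 8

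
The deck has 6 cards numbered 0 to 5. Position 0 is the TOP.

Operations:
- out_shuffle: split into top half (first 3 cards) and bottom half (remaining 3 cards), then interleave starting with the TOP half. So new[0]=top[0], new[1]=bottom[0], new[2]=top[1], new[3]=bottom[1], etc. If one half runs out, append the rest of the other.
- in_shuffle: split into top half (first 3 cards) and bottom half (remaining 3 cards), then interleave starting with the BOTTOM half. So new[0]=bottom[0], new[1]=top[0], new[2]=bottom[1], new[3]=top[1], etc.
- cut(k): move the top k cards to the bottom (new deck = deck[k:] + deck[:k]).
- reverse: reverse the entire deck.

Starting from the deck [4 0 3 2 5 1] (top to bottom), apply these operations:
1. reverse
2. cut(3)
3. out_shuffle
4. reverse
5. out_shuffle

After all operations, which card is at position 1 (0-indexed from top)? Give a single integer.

After op 1 (reverse): [1 5 2 3 0 4]
After op 2 (cut(3)): [3 0 4 1 5 2]
After op 3 (out_shuffle): [3 1 0 5 4 2]
After op 4 (reverse): [2 4 5 0 1 3]
After op 5 (out_shuffle): [2 0 4 1 5 3]
Position 1: card 0.

Answer: 0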